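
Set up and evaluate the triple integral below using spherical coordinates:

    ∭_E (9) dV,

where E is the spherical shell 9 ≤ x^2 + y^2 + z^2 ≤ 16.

In spherical coordinates, x = ρ sin(φ) cos(θ), y = ρ sin(φ) sin(θ), z = ρ cos(φ), and dV = ρ^2 sin(φ) dρ dφ dθ.

The integrand becomes 9, so

    ∭_E (9) dV = ∫_{0}^{2π} ∫_{0}^{π} ∫_{3}^{4} (9) · ρ^2 sin(φ) dρ dφ dθ.

Inner (ρ): 111sin(φ).
Middle (φ): 222.
Outer (θ): 444π.

Therefore the triple integral equals 444π.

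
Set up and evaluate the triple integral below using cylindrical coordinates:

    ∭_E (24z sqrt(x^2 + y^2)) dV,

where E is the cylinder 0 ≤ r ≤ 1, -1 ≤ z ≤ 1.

In cylindrical coordinates, x = r cos(θ), y = r sin(θ), z = z, and dV = r dr dθ dz.

The integrand becomes 24r z, so

    ∭_E (24z sqrt(x^2 + y^2)) dV = ∫_{0}^{2π} ∫_{0}^{1} ∫_{-1}^{1} (24r z) · r dz dr dθ.

Inner (z): 0.
Middle (r from 0 to 1): 0.
Outer (θ): 0.

Therefore the triple integral equals 0.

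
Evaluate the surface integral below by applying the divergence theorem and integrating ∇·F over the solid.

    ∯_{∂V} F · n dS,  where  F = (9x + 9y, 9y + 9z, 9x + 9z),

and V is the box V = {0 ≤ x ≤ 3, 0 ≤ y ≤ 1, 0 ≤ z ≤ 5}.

By the divergence theorem,

    ∯_{∂V} F · n dS = ∭_V (∇ · F) dV.

Compute the divergence:
    ∇ · F = ∂F_x/∂x + ∂F_y/∂y + ∂F_z/∂z = 9 + 9 + 9 = 27.

V is a rectangular box, so dV = dx dy dz with 0 ≤ x ≤ 3, 0 ≤ y ≤ 1, 0 ≤ z ≤ 5.

Integrate (27) over V as an iterated integral:

    ∭_V (∇·F) dV = ∫_0^{3} ∫_0^{1} ∫_0^{5} (27) dz dy dx.

Inner (z from 0 to 5): 135.
Middle (y from 0 to 1): 135.
Outer (x from 0 to 3): 405.

Therefore ∯_{∂V} F · n dS = 405.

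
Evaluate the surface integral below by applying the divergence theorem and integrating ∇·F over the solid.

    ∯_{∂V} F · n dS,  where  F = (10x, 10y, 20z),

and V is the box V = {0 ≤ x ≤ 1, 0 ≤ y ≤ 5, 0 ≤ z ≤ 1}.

By the divergence theorem,

    ∯_{∂V} F · n dS = ∭_V (∇ · F) dV.

Compute the divergence:
    ∇ · F = ∂F_x/∂x + ∂F_y/∂y + ∂F_z/∂z = 10 + 10 + 20 = 40.

V is a rectangular box, so dV = dx dy dz with 0 ≤ x ≤ 1, 0 ≤ y ≤ 5, 0 ≤ z ≤ 1.

Integrate (40) over V as an iterated integral:

    ∭_V (∇·F) dV = ∫_0^{1} ∫_0^{5} ∫_0^{1} (40) dz dy dx.

Inner (z from 0 to 1): 40.
Middle (y from 0 to 5): 200.
Outer (x from 0 to 1): 200.

Therefore ∯_{∂V} F · n dS = 200.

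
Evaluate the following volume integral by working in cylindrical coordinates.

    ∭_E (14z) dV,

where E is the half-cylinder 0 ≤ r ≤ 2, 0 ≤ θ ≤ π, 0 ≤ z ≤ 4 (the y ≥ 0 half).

In cylindrical coordinates, x = r cos(θ), y = r sin(θ), z = z, and dV = r dr dθ dz.

The integrand becomes 14z, so

    ∭_E (14z) dV = ∫_{0}^{π} ∫_{0}^{2} ∫_{0}^{4} (14z) · r dz dr dθ.

Inner (z): 112r.
Middle (r from 0 to 2): 224.
Outer (θ): 224π.

Therefore the triple integral equals 224π.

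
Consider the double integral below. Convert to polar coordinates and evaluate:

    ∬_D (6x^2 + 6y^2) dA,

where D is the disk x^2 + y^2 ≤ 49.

The region D is 0 ≤ r ≤ 7, 0 ≤ θ ≤ 2π in polar coordinates, where x = r cos(θ), y = r sin(θ), and dA = r dr dθ.

Under the substitution, the integrand becomes 6r^2, so

    ∬_D (6x^2 + 6y^2) dA = ∫_{0}^{2π} ∫_{0}^{7} (6r^2) · r dr dθ.

Inner integral (in r): ∫_{0}^{7} (6r^2) · r dr = 7203/2.

Outer integral (in θ): ∫_{0}^{2π} (7203/2) dθ = 7203π.

Therefore ∬_D (6x^2 + 6y^2) dA = 7203π.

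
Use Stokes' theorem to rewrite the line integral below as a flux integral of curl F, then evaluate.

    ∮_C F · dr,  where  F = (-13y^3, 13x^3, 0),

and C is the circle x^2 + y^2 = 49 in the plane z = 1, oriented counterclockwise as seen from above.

Let S be the flat disk x^2 + y^2 ≤ 49 in the plane z = 1, with upward unit normal n̂ = ẑ. By Stokes' theorem,

    ∮_C F · dr = ∬_S (∇ × F) · n̂ dS = ∬_D (curl F)_z dA,

where D is the disk x^2 + y^2 ≤ 49.

Compute the curl of F = (-13y^3, 13x^3, 0):
    (∇ × F)_x = ∂F_z/∂y - ∂F_y/∂z = 0,
    (∇ × F)_y = ∂F_x/∂z - ∂F_z/∂x = 0,
    (∇ × F)_z = ∂F_y/∂x - ∂F_x/∂y = 39x^2 + 39y^2.

On z = 1, (curl F)_z = 39x^2 + 39y^2.

Convert to polar (x = r cos θ, y = r sin θ, dA = r dr dθ); the integrand becomes 39r^2, so

    ∬_D (curl F)_z dA = ∫_0^{2π} ∫_0^{7} (39r^2) · r dr dθ.

Inner (r from 0 to 7): 93639/4.
Outer (θ from 0 to 2π): 93639π/2.

Therefore ∮_C F · dr = 93639π/2.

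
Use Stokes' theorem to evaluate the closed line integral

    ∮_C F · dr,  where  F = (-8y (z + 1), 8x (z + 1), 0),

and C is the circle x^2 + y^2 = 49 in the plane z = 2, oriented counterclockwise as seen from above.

Let S be the flat disk x^2 + y^2 ≤ 49 in the plane z = 2, with upward unit normal n̂ = ẑ. By Stokes' theorem,

    ∮_C F · dr = ∬_S (∇ × F) · n̂ dS = ∬_D (curl F)_z dA,

where D is the disk x^2 + y^2 ≤ 49.

Compute the curl of F = (-8y (z + 1), 8x (z + 1), 0):
    (∇ × F)_x = ∂F_z/∂y - ∂F_y/∂z = -8x,
    (∇ × F)_y = ∂F_x/∂z - ∂F_z/∂x = -8y,
    (∇ × F)_z = ∂F_y/∂x - ∂F_x/∂y = 16z + 16.

On z = 2, (curl F)_z = 48.

Convert to polar (x = r cos θ, y = r sin θ, dA = r dr dθ); the integrand becomes 48, so

    ∬_D (curl F)_z dA = ∫_0^{2π} ∫_0^{7} (48) · r dr dθ.

Inner (r from 0 to 7): 1176.
Outer (θ from 0 to 2π): 2352π.

Therefore ∮_C F · dr = 2352π.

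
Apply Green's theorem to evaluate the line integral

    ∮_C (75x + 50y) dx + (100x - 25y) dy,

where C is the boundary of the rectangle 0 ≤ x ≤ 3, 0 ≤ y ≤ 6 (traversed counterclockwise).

Green's theorem converts the closed line integral into a double integral over the enclosed region D:

    ∮_C P dx + Q dy = ∬_D (∂Q/∂x - ∂P/∂y) dA.

Here P = 75x + 50y, Q = 100x - 25y, so

    ∂Q/∂x = 100,    ∂P/∂y = 50,
    ∂Q/∂x - ∂P/∂y = 50.

D is the region 0 ≤ x ≤ 3, 0 ≤ y ≤ 6. Evaluating the double integral:

    ∬_D (50) dA = ∫_0^{3} ∫_0^{6} (50) dy dx.

Inner (y from 0 to 6): 300.
Outer (x from 0 to 3): 900.

Therefore ∮_C P dx + Q dy = 900.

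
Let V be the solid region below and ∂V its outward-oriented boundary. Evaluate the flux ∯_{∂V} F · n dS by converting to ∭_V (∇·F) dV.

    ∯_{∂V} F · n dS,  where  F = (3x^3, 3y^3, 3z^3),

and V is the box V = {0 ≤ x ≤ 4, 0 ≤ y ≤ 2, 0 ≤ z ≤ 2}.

By the divergence theorem,

    ∯_{∂V} F · n dS = ∭_V (∇ · F) dV.

Compute the divergence:
    ∇ · F = ∂F_x/∂x + ∂F_y/∂y + ∂F_z/∂z = 9x^2 + 9y^2 + 9z^2.

V is a rectangular box, so dV = dx dy dz with 0 ≤ x ≤ 4, 0 ≤ y ≤ 2, 0 ≤ z ≤ 2.

Integrate (9x^2 + 9y^2 + 9z^2) over V as an iterated integral:

    ∭_V (∇·F) dV = ∫_0^{4} ∫_0^{2} ∫_0^{2} (9x^2 + 9y^2 + 9z^2) dz dy dx.

Inner (z from 0 to 2): 18x^2 + 18y^2 + 24.
Middle (y from 0 to 2): 36x^2 + 96.
Outer (x from 0 to 4): 1152.

Therefore ∯_{∂V} F · n dS = 1152.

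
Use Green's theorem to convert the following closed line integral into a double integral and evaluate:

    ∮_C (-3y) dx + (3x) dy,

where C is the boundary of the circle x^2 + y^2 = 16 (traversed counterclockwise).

Green's theorem converts the closed line integral into a double integral over the enclosed region D:

    ∮_C P dx + Q dy = ∬_D (∂Q/∂x - ∂P/∂y) dA.

Here P = -3y, Q = 3x, so

    ∂Q/∂x = 3,    ∂P/∂y = -3,
    ∂Q/∂x - ∂P/∂y = 6.

D is the region x^2 + y^2 ≤ 16. Evaluating the double integral:

In polar coordinates (x = r cos θ, y = r sin θ, dA = r dr dθ) the integrand becomes 6, so

    ∬_D (6) dA = ∫_0^{2π} ∫_0^{4} (6) · r dr dθ.

Inner (r from 0 to 4): 48.
Outer (θ from 0 to 2π): 96π.

Therefore ∮_C P dx + Q dy = 96π.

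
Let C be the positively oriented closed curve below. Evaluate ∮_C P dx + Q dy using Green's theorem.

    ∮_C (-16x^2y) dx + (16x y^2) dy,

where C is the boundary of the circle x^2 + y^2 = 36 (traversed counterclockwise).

Green's theorem converts the closed line integral into a double integral over the enclosed region D:

    ∮_C P dx + Q dy = ∬_D (∂Q/∂x - ∂P/∂y) dA.

Here P = -16x^2y, Q = 16x y^2, so

    ∂Q/∂x = 16y^2,    ∂P/∂y = -16x^2,
    ∂Q/∂x - ∂P/∂y = 16x^2 + 16y^2.

D is the region x^2 + y^2 ≤ 36. Evaluating the double integral:

In polar coordinates (x = r cos θ, y = r sin θ, dA = r dr dθ) the integrand becomes 16r^2, so

    ∬_D (16x^2 + 16y^2) dA = ∫_0^{2π} ∫_0^{6} (16r^2) · r dr dθ.

Inner (r from 0 to 6): 5184.
Outer (θ from 0 to 2π): 10368π.

Therefore ∮_C P dx + Q dy = 10368π.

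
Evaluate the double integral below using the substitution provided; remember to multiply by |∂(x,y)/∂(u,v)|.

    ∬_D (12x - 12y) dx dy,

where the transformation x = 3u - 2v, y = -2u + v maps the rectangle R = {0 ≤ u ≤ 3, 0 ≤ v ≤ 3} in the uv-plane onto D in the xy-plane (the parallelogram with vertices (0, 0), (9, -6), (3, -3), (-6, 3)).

Compute the Jacobian determinant of (x, y) with respect to (u, v):

    ∂(x,y)/∂(u,v) = | 3  -2 | = (3)(1) - (-2)(-2) = -1.
                   | -2  1 |

Its absolute value is |J| = 1 (the area scaling factor).

Substituting x = 3u - 2v, y = -2u + v into the integrand,

    12x - 12y → 60u - 36v,

so the integral becomes

    ∬_R (60u - 36v) · |J| du dv = ∫_0^3 ∫_0^3 (60u - 36v) dv du.

Inner (v): 180u - 162.
Outer (u): 324.

Therefore ∬_D (12x - 12y) dx dy = 324.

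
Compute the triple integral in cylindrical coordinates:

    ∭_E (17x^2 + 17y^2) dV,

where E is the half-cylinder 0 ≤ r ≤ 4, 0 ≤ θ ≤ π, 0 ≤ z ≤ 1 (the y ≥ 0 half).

In cylindrical coordinates, x = r cos(θ), y = r sin(θ), z = z, and dV = r dr dθ dz.

The integrand becomes 17r^2, so

    ∭_E (17x^2 + 17y^2) dV = ∫_{0}^{π} ∫_{0}^{4} ∫_{0}^{1} (17r^2) · r dz dr dθ.

Inner (z): 17r^3.
Middle (r from 0 to 4): 1088.
Outer (θ): 1088π.

Therefore the triple integral equals 1088π.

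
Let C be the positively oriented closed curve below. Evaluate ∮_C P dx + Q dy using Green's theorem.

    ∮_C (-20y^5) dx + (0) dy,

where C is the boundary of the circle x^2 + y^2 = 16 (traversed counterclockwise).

Green's theorem converts the closed line integral into a double integral over the enclosed region D:

    ∮_C P dx + Q dy = ∬_D (∂Q/∂x - ∂P/∂y) dA.

Here P = -20y^5, Q = 0, so

    ∂Q/∂x = 0,    ∂P/∂y = -100y^4,
    ∂Q/∂x - ∂P/∂y = 100y^4.

D is the region x^2 + y^2 ≤ 16. Evaluating the double integral:

In polar coordinates (x = r cos θ, y = r sin θ, dA = r dr dθ) the integrand becomes 100r^4sin(θ)^4, so

    ∬_D (100y^4) dA = ∫_0^{2π} ∫_0^{4} (100r^4sin(θ)^4) · r dr dθ.

Inner (r from 0 to 4): 204800sin(θ)^4/3.
Outer (θ from 0 to 2π): 51200π.

Therefore ∮_C P dx + Q dy = 51200π.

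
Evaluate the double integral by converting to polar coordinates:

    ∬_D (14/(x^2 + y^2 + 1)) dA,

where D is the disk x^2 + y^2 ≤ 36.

The region D is 0 ≤ r ≤ 6, 0 ≤ θ ≤ 2π in polar coordinates, where x = r cos(θ), y = r sin(θ), and dA = r dr dθ.

Under the substitution, the integrand becomes 14/(r^2 + 1), so

    ∬_D (14/(x^2 + y^2 + 1)) dA = ∫_{0}^{2π} ∫_{0}^{6} (14/(r^2 + 1)) · r dr dθ.

Inner integral (in r): ∫_{0}^{6} (14/(r^2 + 1)) · r dr = log(94931877133).

Outer integral (in θ): ∫_{0}^{2π} (log(94931877133)) dθ = 14π log(37).

Therefore ∬_D (14/(x^2 + y^2 + 1)) dA = 14π log(37).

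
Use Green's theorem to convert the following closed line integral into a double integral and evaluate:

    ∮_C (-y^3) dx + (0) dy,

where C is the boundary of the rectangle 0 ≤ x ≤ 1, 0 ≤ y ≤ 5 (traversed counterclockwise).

Green's theorem converts the closed line integral into a double integral over the enclosed region D:

    ∮_C P dx + Q dy = ∬_D (∂Q/∂x - ∂P/∂y) dA.

Here P = -y^3, Q = 0, so

    ∂Q/∂x = 0,    ∂P/∂y = -3y^2,
    ∂Q/∂x - ∂P/∂y = 3y^2.

D is the region 0 ≤ x ≤ 1, 0 ≤ y ≤ 5. Evaluating the double integral:

    ∬_D (3y^2) dA = ∫_0^{1} ∫_0^{5} (3y^2) dy dx.

Inner (y from 0 to 5): 125.
Outer (x from 0 to 1): 125.

Therefore ∮_C P dx + Q dy = 125.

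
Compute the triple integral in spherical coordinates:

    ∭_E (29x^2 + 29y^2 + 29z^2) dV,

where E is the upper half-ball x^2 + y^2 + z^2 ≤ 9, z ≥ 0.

In spherical coordinates, x = ρ sin(φ) cos(θ), y = ρ sin(φ) sin(θ), z = ρ cos(φ), and dV = ρ^2 sin(φ) dρ dφ dθ.

The integrand becomes 29ρ^2, so

    ∭_E (29x^2 + 29y^2 + 29z^2) dV = ∫_{0}^{2π} ∫_{0}^{π/2} ∫_{0}^{3} (29ρ^2) · ρ^2 sin(φ) dρ dφ dθ.

Inner (ρ): 7047sin(φ)/5.
Middle (φ): 7047/5.
Outer (θ): 14094π/5.

Therefore the triple integral equals 14094π/5.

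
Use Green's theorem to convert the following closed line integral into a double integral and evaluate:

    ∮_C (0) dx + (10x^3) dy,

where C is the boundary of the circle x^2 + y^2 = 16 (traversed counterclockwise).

Green's theorem converts the closed line integral into a double integral over the enclosed region D:

    ∮_C P dx + Q dy = ∬_D (∂Q/∂x - ∂P/∂y) dA.

Here P = 0, Q = 10x^3, so

    ∂Q/∂x = 30x^2,    ∂P/∂y = 0,
    ∂Q/∂x - ∂P/∂y = 30x^2.

D is the region x^2 + y^2 ≤ 16. Evaluating the double integral:

In polar coordinates (x = r cos θ, y = r sin θ, dA = r dr dθ) the integrand becomes 30r^2cos(θ)^2, so

    ∬_D (30x^2) dA = ∫_0^{2π} ∫_0^{4} (30r^2cos(θ)^2) · r dr dθ.

Inner (r from 0 to 4): 1920cos(θ)^2.
Outer (θ from 0 to 2π): 1920π.

Therefore ∮_C P dx + Q dy = 1920π.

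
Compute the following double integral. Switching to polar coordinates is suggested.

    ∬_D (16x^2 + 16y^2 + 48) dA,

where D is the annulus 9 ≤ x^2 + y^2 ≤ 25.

The region D is 3 ≤ r ≤ 5, 0 ≤ θ ≤ 2π in polar coordinates, where x = r cos(θ), y = r sin(θ), and dA = r dr dθ.

Under the substitution, the integrand becomes 16r^2 + 48, so

    ∬_D (16x^2 + 16y^2 + 48) dA = ∫_{0}^{2π} ∫_{3}^{5} (16r^2 + 48) · r dr dθ.

Inner integral (in r): ∫_{3}^{5} (16r^2 + 48) · r dr = 2560.

Outer integral (in θ): ∫_{0}^{2π} (2560) dθ = 5120π.

Therefore ∬_D (16x^2 + 16y^2 + 48) dA = 5120π.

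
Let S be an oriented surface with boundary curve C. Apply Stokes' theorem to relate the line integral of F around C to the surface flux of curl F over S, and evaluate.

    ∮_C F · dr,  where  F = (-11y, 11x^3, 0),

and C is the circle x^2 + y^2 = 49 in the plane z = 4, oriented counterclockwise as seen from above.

Let S be the flat disk x^2 + y^2 ≤ 49 in the plane z = 4, with upward unit normal n̂ = ẑ. By Stokes' theorem,

    ∮_C F · dr = ∬_S (∇ × F) · n̂ dS = ∬_D (curl F)_z dA,

where D is the disk x^2 + y^2 ≤ 49.

Compute the curl of F = (-11y, 11x^3, 0):
    (∇ × F)_x = ∂F_z/∂y - ∂F_y/∂z = 0,
    (∇ × F)_y = ∂F_x/∂z - ∂F_z/∂x = 0,
    (∇ × F)_z = ∂F_y/∂x - ∂F_x/∂y = 33x^2 + 11.

On z = 4, (curl F)_z = 33x^2 + 11.

Convert to polar (x = r cos θ, y = r sin θ, dA = r dr dθ); the integrand becomes 33r^2cos(θ)^2 + 11, so

    ∬_D (curl F)_z dA = ∫_0^{2π} ∫_0^{7} (33r^2cos(θ)^2 + 11) · r dr dθ.

Inner (r from 0 to 7): 79233cos(θ)^2/4 + 539/2.
Outer (θ from 0 to 2π): 81389π/4.

Therefore ∮_C F · dr = 81389π/4.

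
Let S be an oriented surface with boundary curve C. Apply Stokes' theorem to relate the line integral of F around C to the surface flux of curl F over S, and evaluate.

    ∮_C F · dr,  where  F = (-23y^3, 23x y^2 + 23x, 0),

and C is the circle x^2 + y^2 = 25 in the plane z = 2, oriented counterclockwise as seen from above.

Let S be the flat disk x^2 + y^2 ≤ 25 in the plane z = 2, with upward unit normal n̂ = ẑ. By Stokes' theorem,

    ∮_C F · dr = ∬_S (∇ × F) · n̂ dS = ∬_D (curl F)_z dA,

where D is the disk x^2 + y^2 ≤ 25.

Compute the curl of F = (-23y^3, 23x y^2 + 23x, 0):
    (∇ × F)_x = ∂F_z/∂y - ∂F_y/∂z = 0,
    (∇ × F)_y = ∂F_x/∂z - ∂F_z/∂x = 0,
    (∇ × F)_z = ∂F_y/∂x - ∂F_x/∂y = 92y^2 + 23.

On z = 2, (curl F)_z = 92y^2 + 23.

Convert to polar (x = r cos θ, y = r sin θ, dA = r dr dθ); the integrand becomes 92r^2sin(θ)^2 + 23, so

    ∬_D (curl F)_z dA = ∫_0^{2π} ∫_0^{5} (92r^2sin(θ)^2 + 23) · r dr dθ.

Inner (r from 0 to 5): 14375sin(θ)^2 + 575/2.
Outer (θ from 0 to 2π): 14950π.

Therefore ∮_C F · dr = 14950π.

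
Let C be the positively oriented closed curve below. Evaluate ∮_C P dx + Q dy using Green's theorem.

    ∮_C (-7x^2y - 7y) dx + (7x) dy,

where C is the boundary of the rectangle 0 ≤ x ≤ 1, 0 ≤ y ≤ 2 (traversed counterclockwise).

Green's theorem converts the closed line integral into a double integral over the enclosed region D:

    ∮_C P dx + Q dy = ∬_D (∂Q/∂x - ∂P/∂y) dA.

Here P = -7x^2y - 7y, Q = 7x, so

    ∂Q/∂x = 7,    ∂P/∂y = -7x^2 - 7,
    ∂Q/∂x - ∂P/∂y = 7x^2 + 14.

D is the region 0 ≤ x ≤ 1, 0 ≤ y ≤ 2. Evaluating the double integral:

    ∬_D (7x^2 + 14) dA = ∫_0^{1} ∫_0^{2} (7x^2 + 14) dy dx.

Inner (y from 0 to 2): 14x^2 + 28.
Outer (x from 0 to 1): 98/3.

Therefore ∮_C P dx + Q dy = 98/3.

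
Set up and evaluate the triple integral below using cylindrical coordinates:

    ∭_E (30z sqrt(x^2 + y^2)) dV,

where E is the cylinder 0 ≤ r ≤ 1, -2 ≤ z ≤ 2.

In cylindrical coordinates, x = r cos(θ), y = r sin(θ), z = z, and dV = r dr dθ dz.

The integrand becomes 30r z, so

    ∭_E (30z sqrt(x^2 + y^2)) dV = ∫_{0}^{2π} ∫_{0}^{1} ∫_{-2}^{2} (30r z) · r dz dr dθ.

Inner (z): 0.
Middle (r from 0 to 1): 0.
Outer (θ): 0.

Therefore the triple integral equals 0.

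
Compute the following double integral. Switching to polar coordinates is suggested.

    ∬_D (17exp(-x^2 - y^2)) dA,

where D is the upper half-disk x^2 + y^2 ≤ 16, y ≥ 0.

The region D is 0 ≤ r ≤ 4, 0 ≤ θ ≤ π in polar coordinates, where x = r cos(θ), y = r sin(θ), and dA = r dr dθ.

Under the substitution, the integrand becomes 17exp(-r^2), so

    ∬_D (17exp(-x^2 - y^2)) dA = ∫_{0}^{π} ∫_{0}^{4} (17exp(-r^2)) · r dr dθ.

Inner integral (in r): ∫_{0}^{4} (17exp(-r^2)) · r dr = 17/2 - 17exp(-16)/2.

Outer integral (in θ): ∫_{0}^{π} (17/2 - 17exp(-16)/2) dθ = -17π (1 - exp(16))exp(-16)/2.

Therefore ∬_D (17exp(-x^2 - y^2)) dA = -17π (1 - exp(16))exp(-16)/2.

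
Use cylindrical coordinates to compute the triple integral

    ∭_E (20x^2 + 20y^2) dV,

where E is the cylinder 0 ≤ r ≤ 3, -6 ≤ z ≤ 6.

In cylindrical coordinates, x = r cos(θ), y = r sin(θ), z = z, and dV = r dr dθ dz.

The integrand becomes 20r^2, so

    ∭_E (20x^2 + 20y^2) dV = ∫_{0}^{2π} ∫_{0}^{3} ∫_{-6}^{6} (20r^2) · r dz dr dθ.

Inner (z): 240r^3.
Middle (r from 0 to 3): 4860.
Outer (θ): 9720π.

Therefore the triple integral equals 9720π.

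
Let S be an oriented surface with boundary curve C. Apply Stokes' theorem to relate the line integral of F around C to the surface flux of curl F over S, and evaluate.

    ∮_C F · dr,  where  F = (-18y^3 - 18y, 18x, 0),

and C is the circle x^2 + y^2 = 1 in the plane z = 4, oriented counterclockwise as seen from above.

Let S be the flat disk x^2 + y^2 ≤ 1 in the plane z = 4, with upward unit normal n̂ = ẑ. By Stokes' theorem,

    ∮_C F · dr = ∬_S (∇ × F) · n̂ dS = ∬_D (curl F)_z dA,

where D is the disk x^2 + y^2 ≤ 1.

Compute the curl of F = (-18y^3 - 18y, 18x, 0):
    (∇ × F)_x = ∂F_z/∂y - ∂F_y/∂z = 0,
    (∇ × F)_y = ∂F_x/∂z - ∂F_z/∂x = 0,
    (∇ × F)_z = ∂F_y/∂x - ∂F_x/∂y = 54y^2 + 36.

On z = 4, (curl F)_z = 54y^2 + 36.

Convert to polar (x = r cos θ, y = r sin θ, dA = r dr dθ); the integrand becomes 54r^2sin(θ)^2 + 36, so

    ∬_D (curl F)_z dA = ∫_0^{2π} ∫_0^{1} (54r^2sin(θ)^2 + 36) · r dr dθ.

Inner (r from 0 to 1): 27sin(θ)^2/2 + 18.
Outer (θ from 0 to 2π): 99π/2.

Therefore ∮_C F · dr = 99π/2.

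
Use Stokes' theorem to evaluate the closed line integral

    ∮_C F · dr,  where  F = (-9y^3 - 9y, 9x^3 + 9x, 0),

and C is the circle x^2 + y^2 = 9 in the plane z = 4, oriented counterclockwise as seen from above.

Let S be the flat disk x^2 + y^2 ≤ 9 in the plane z = 4, with upward unit normal n̂ = ẑ. By Stokes' theorem,

    ∮_C F · dr = ∬_S (∇ × F) · n̂ dS = ∬_D (curl F)_z dA,

where D is the disk x^2 + y^2 ≤ 9.

Compute the curl of F = (-9y^3 - 9y, 9x^3 + 9x, 0):
    (∇ × F)_x = ∂F_z/∂y - ∂F_y/∂z = 0,
    (∇ × F)_y = ∂F_x/∂z - ∂F_z/∂x = 0,
    (∇ × F)_z = ∂F_y/∂x - ∂F_x/∂y = 27x^2 + 27y^2 + 18.

On z = 4, (curl F)_z = 27x^2 + 27y^2 + 18.

Convert to polar (x = r cos θ, y = r sin θ, dA = r dr dθ); the integrand becomes 27r^2 + 18, so

    ∬_D (curl F)_z dA = ∫_0^{2π} ∫_0^{3} (27r^2 + 18) · r dr dθ.

Inner (r from 0 to 3): 2511/4.
Outer (θ from 0 to 2π): 2511π/2.

Therefore ∮_C F · dr = 2511π/2.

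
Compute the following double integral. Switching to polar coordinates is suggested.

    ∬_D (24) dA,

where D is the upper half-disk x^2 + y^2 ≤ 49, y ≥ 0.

The region D is 0 ≤ r ≤ 7, 0 ≤ θ ≤ π in polar coordinates, where x = r cos(θ), y = r sin(θ), and dA = r dr dθ.

Under the substitution, the integrand becomes 24, so

    ∬_D (24) dA = ∫_{0}^{π} ∫_{0}^{7} (24) · r dr dθ.

Inner integral (in r): ∫_{0}^{7} (24) · r dr = 588.

Outer integral (in θ): ∫_{0}^{π} (588) dθ = 588π.

Therefore ∬_D (24) dA = 588π.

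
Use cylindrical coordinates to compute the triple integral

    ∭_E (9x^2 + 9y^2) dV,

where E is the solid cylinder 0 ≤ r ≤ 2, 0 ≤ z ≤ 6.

In cylindrical coordinates, x = r cos(θ), y = r sin(θ), z = z, and dV = r dr dθ dz.

The integrand becomes 9r^2, so

    ∭_E (9x^2 + 9y^2) dV = ∫_{0}^{2π} ∫_{0}^{2} ∫_{0}^{6} (9r^2) · r dz dr dθ.

Inner (z): 54r^3.
Middle (r from 0 to 2): 216.
Outer (θ): 432π.

Therefore the triple integral equals 432π.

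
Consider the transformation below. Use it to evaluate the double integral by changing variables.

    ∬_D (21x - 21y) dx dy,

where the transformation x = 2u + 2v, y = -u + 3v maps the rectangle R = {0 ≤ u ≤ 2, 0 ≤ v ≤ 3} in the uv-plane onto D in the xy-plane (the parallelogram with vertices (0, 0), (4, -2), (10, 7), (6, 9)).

Compute the Jacobian determinant of (x, y) with respect to (u, v):

    ∂(x,y)/∂(u,v) = | 2  2 | = (2)(3) - (2)(-1) = 8.
                   | -1  3 |

Its absolute value is |J| = 8 (the area scaling factor).

Substituting x = 2u + 2v, y = -u + 3v into the integrand,

    21x - 21y → 63u - 21v,

so the integral becomes

    ∬_R (63u - 21v) · |J| du dv = ∫_0^2 ∫_0^3 (504u - 168v) dv du.

Inner (v): 1512u - 756.
Outer (u): 1512.

Therefore ∬_D (21x - 21y) dx dy = 1512.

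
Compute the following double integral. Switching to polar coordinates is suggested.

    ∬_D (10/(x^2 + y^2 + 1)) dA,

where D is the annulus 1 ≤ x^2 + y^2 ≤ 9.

The region D is 1 ≤ r ≤ 3, 0 ≤ θ ≤ 2π in polar coordinates, where x = r cos(θ), y = r sin(θ), and dA = r dr dθ.

Under the substitution, the integrand becomes 10/(r^2 + 1), so

    ∬_D (10/(x^2 + y^2 + 1)) dA = ∫_{0}^{2π} ∫_{1}^{3} (10/(r^2 + 1)) · r dr dθ.

Inner integral (in r): ∫_{1}^{3} (10/(r^2 + 1)) · r dr = log(3125).

Outer integral (in θ): ∫_{0}^{2π} (log(3125)) dθ = 10π log(5).

Therefore ∬_D (10/(x^2 + y^2 + 1)) dA = 10π log(5).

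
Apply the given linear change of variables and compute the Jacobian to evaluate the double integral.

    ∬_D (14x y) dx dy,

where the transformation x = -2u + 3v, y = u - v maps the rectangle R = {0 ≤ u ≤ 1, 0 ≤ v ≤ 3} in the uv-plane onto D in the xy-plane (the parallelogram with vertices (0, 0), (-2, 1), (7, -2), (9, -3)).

Compute the Jacobian determinant of (x, y) with respect to (u, v):

    ∂(x,y)/∂(u,v) = | -2  3 | = (-2)(-1) - (3)(1) = -1.
                   | 1  -1 |

Its absolute value is |J| = 1 (the area scaling factor).

Substituting x = -2u + 3v, y = u - v into the integrand,

    14x y → -28u^2 + 70u v - 42v^2,

so the integral becomes

    ∬_R (-28u^2 + 70u v - 42v^2) · |J| du dv = ∫_0^1 ∫_0^3 (-28u^2 + 70u v - 42v^2) dv du.

Inner (v): -84u^2 + 315u - 378.
Outer (u): -497/2.

Therefore ∬_D (14x y) dx dy = -497/2.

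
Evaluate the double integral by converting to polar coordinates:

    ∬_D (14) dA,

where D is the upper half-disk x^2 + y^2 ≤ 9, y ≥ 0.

The region D is 0 ≤ r ≤ 3, 0 ≤ θ ≤ π in polar coordinates, where x = r cos(θ), y = r sin(θ), and dA = r dr dθ.

Under the substitution, the integrand becomes 14, so

    ∬_D (14) dA = ∫_{0}^{π} ∫_{0}^{3} (14) · r dr dθ.

Inner integral (in r): ∫_{0}^{3} (14) · r dr = 63.

Outer integral (in θ): ∫_{0}^{π} (63) dθ = 63π.

Therefore ∬_D (14) dA = 63π.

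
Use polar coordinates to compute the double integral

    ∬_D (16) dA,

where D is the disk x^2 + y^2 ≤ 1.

The region D is 0 ≤ r ≤ 1, 0 ≤ θ ≤ 2π in polar coordinates, where x = r cos(θ), y = r sin(θ), and dA = r dr dθ.

Under the substitution, the integrand becomes 16, so

    ∬_D (16) dA = ∫_{0}^{2π} ∫_{0}^{1} (16) · r dr dθ.

Inner integral (in r): ∫_{0}^{1} (16) · r dr = 8.

Outer integral (in θ): ∫_{0}^{2π} (8) dθ = 16π.

Therefore ∬_D (16) dA = 16π.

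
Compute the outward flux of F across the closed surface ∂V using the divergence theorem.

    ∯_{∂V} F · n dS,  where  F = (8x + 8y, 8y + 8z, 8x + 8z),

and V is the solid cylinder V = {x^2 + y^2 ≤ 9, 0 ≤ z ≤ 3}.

By the divergence theorem,

    ∯_{∂V} F · n dS = ∭_V (∇ · F) dV.

Compute the divergence:
    ∇ · F = ∂F_x/∂x + ∂F_y/∂y + ∂F_z/∂z = 8 + 8 + 8 = 24.

In cylindrical coordinates, x = r cos(θ), y = r sin(θ), z = z, dV = r dr dθ dz, with 0 ≤ r ≤ 3, 0 ≤ θ ≤ 2π, 0 ≤ z ≤ 3.

The integrand, after substitution and multiplying by the volume element, becomes (24) · r, so

    ∭_V (∇·F) dV = ∫_0^{2π} ∫_0^{3} ∫_0^{3} (24) · r dz dr dθ.

Inner (z from 0 to 3): 72r.
Middle (r from 0 to 3): 324.
Outer (θ from 0 to 2π): 648π.

Therefore ∯_{∂V} F · n dS = 648π.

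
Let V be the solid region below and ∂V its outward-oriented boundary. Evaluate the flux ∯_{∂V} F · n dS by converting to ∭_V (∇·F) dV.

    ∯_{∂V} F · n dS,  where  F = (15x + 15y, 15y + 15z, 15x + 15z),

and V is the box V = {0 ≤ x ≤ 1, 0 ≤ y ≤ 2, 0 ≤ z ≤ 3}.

By the divergence theorem,

    ∯_{∂V} F · n dS = ∭_V (∇ · F) dV.

Compute the divergence:
    ∇ · F = ∂F_x/∂x + ∂F_y/∂y + ∂F_z/∂z = 15 + 15 + 15 = 45.

V is a rectangular box, so dV = dx dy dz with 0 ≤ x ≤ 1, 0 ≤ y ≤ 2, 0 ≤ z ≤ 3.

Integrate (45) over V as an iterated integral:

    ∭_V (∇·F) dV = ∫_0^{1} ∫_0^{2} ∫_0^{3} (45) dz dy dx.

Inner (z from 0 to 3): 135.
Middle (y from 0 to 2): 270.
Outer (x from 0 to 1): 270.

Therefore ∯_{∂V} F · n dS = 270.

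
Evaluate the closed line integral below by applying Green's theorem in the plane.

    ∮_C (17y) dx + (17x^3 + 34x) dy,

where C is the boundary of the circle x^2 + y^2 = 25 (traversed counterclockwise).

Green's theorem converts the closed line integral into a double integral over the enclosed region D:

    ∮_C P dx + Q dy = ∬_D (∂Q/∂x - ∂P/∂y) dA.

Here P = 17y, Q = 17x^3 + 34x, so

    ∂Q/∂x = 51x^2 + 34,    ∂P/∂y = 17,
    ∂Q/∂x - ∂P/∂y = 51x^2 + 17.

D is the region x^2 + y^2 ≤ 25. Evaluating the double integral:

In polar coordinates (x = r cos θ, y = r sin θ, dA = r dr dθ) the integrand becomes 51r^2cos(θ)^2 + 17, so

    ∬_D (51x^2 + 17) dA = ∫_0^{2π} ∫_0^{5} (51r^2cos(θ)^2 + 17) · r dr dθ.

Inner (r from 0 to 5): 31875cos(θ)^2/4 + 425/2.
Outer (θ from 0 to 2π): 33575π/4.

Therefore ∮_C P dx + Q dy = 33575π/4.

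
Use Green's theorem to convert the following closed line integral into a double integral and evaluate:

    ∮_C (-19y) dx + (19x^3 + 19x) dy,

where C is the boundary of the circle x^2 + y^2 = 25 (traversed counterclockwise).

Green's theorem converts the closed line integral into a double integral over the enclosed region D:

    ∮_C P dx + Q dy = ∬_D (∂Q/∂x - ∂P/∂y) dA.

Here P = -19y, Q = 19x^3 + 19x, so

    ∂Q/∂x = 57x^2 + 19,    ∂P/∂y = -19,
    ∂Q/∂x - ∂P/∂y = 57x^2 + 38.

D is the region x^2 + y^2 ≤ 25. Evaluating the double integral:

In polar coordinates (x = r cos θ, y = r sin θ, dA = r dr dθ) the integrand becomes 57r^2cos(θ)^2 + 38, so

    ∬_D (57x^2 + 38) dA = ∫_0^{2π} ∫_0^{5} (57r^2cos(θ)^2 + 38) · r dr dθ.

Inner (r from 0 to 5): 35625cos(θ)^2/4 + 475.
Outer (θ from 0 to 2π): 39425π/4.

Therefore ∮_C P dx + Q dy = 39425π/4.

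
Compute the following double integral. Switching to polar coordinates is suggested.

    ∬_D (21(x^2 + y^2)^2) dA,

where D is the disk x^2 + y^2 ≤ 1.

The region D is 0 ≤ r ≤ 1, 0 ≤ θ ≤ 2π in polar coordinates, where x = r cos(θ), y = r sin(θ), and dA = r dr dθ.

Under the substitution, the integrand becomes 21r^4, so

    ∬_D (21(x^2 + y^2)^2) dA = ∫_{0}^{2π} ∫_{0}^{1} (21r^4) · r dr dθ.

Inner integral (in r): ∫_{0}^{1} (21r^4) · r dr = 7/2.

Outer integral (in θ): ∫_{0}^{2π} (7/2) dθ = 7π.

Therefore ∬_D (21(x^2 + y^2)^2) dA = 7π.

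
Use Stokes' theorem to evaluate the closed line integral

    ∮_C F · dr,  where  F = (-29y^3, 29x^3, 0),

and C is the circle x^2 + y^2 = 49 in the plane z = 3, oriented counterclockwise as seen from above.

Let S be the flat disk x^2 + y^2 ≤ 49 in the plane z = 3, with upward unit normal n̂ = ẑ. By Stokes' theorem,

    ∮_C F · dr = ∬_S (∇ × F) · n̂ dS = ∬_D (curl F)_z dA,

where D is the disk x^2 + y^2 ≤ 49.

Compute the curl of F = (-29y^3, 29x^3, 0):
    (∇ × F)_x = ∂F_z/∂y - ∂F_y/∂z = 0,
    (∇ × F)_y = ∂F_x/∂z - ∂F_z/∂x = 0,
    (∇ × F)_z = ∂F_y/∂x - ∂F_x/∂y = 87x^2 + 87y^2.

On z = 3, (curl F)_z = 87x^2 + 87y^2.

Convert to polar (x = r cos θ, y = r sin θ, dA = r dr dθ); the integrand becomes 87r^2, so

    ∬_D (curl F)_z dA = ∫_0^{2π} ∫_0^{7} (87r^2) · r dr dθ.

Inner (r from 0 to 7): 208887/4.
Outer (θ from 0 to 2π): 208887π/2.

Therefore ∮_C F · dr = 208887π/2.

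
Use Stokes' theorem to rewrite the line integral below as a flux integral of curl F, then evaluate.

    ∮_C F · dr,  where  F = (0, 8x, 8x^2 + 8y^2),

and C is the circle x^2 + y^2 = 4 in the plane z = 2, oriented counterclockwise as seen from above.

Let S be the flat disk x^2 + y^2 ≤ 4 in the plane z = 2, with upward unit normal n̂ = ẑ. By Stokes' theorem,

    ∮_C F · dr = ∬_S (∇ × F) · n̂ dS = ∬_D (curl F)_z dA,

where D is the disk x^2 + y^2 ≤ 4.

Compute the curl of F = (0, 8x, 8x^2 + 8y^2):
    (∇ × F)_x = ∂F_z/∂y - ∂F_y/∂z = 16y,
    (∇ × F)_y = ∂F_x/∂z - ∂F_z/∂x = -16x,
    (∇ × F)_z = ∂F_y/∂x - ∂F_x/∂y = 8.

On z = 2, (curl F)_z = 8.

Convert to polar (x = r cos θ, y = r sin θ, dA = r dr dθ); the integrand becomes 8, so

    ∬_D (curl F)_z dA = ∫_0^{2π} ∫_0^{2} (8) · r dr dθ.

Inner (r from 0 to 2): 16.
Outer (θ from 0 to 2π): 32π.

Therefore ∮_C F · dr = 32π.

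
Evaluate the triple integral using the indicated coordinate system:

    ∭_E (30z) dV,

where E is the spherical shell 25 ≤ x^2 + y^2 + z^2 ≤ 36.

In spherical coordinates, x = ρ sin(φ) cos(θ), y = ρ sin(φ) sin(θ), z = ρ cos(φ), and dV = ρ^2 sin(φ) dρ dφ dθ.

The integrand becomes 30ρ cos(φ), so

    ∭_E (30z) dV = ∫_{0}^{2π} ∫_{0}^{π} ∫_{5}^{6} (30ρ cos(φ)) · ρ^2 sin(φ) dρ dφ dθ.

Inner (ρ): 10065sin(2φ)/4.
Middle (φ): 0.
Outer (θ): 0.

Therefore the triple integral equals 0.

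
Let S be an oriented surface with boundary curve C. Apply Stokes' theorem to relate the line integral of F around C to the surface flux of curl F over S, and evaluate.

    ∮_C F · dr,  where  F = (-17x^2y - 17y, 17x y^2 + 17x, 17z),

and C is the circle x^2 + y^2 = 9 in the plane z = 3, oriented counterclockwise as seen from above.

Let S be the flat disk x^2 + y^2 ≤ 9 in the plane z = 3, with upward unit normal n̂ = ẑ. By Stokes' theorem,

    ∮_C F · dr = ∬_S (∇ × F) · n̂ dS = ∬_D (curl F)_z dA,

where D is the disk x^2 + y^2 ≤ 9.

Compute the curl of F = (-17x^2y - 17y, 17x y^2 + 17x, 17z):
    (∇ × F)_x = ∂F_z/∂y - ∂F_y/∂z = 0,
    (∇ × F)_y = ∂F_x/∂z - ∂F_z/∂x = 0,
    (∇ × F)_z = ∂F_y/∂x - ∂F_x/∂y = 17x^2 + 17y^2 + 34.

On z = 3, (curl F)_z = 17x^2 + 17y^2 + 34.

Convert to polar (x = r cos θ, y = r sin θ, dA = r dr dθ); the integrand becomes 17r^2 + 34, so

    ∬_D (curl F)_z dA = ∫_0^{2π} ∫_0^{3} (17r^2 + 34) · r dr dθ.

Inner (r from 0 to 3): 1989/4.
Outer (θ from 0 to 2π): 1989π/2.

Therefore ∮_C F · dr = 1989π/2.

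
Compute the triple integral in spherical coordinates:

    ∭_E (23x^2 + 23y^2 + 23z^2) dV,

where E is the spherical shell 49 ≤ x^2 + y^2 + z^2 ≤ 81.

In spherical coordinates, x = ρ sin(φ) cos(θ), y = ρ sin(φ) sin(θ), z = ρ cos(φ), and dV = ρ^2 sin(φ) dρ dφ dθ.

The integrand becomes 23ρ^2, so

    ∭_E (23x^2 + 23y^2 + 23z^2) dV = ∫_{0}^{2π} ∫_{0}^{π} ∫_{7}^{9} (23ρ^2) · ρ^2 sin(φ) dρ dφ dθ.

Inner (ρ): 971566sin(φ)/5.
Middle (φ): 1943132/5.
Outer (θ): 3886264π/5.

Therefore the triple integral equals 3886264π/5.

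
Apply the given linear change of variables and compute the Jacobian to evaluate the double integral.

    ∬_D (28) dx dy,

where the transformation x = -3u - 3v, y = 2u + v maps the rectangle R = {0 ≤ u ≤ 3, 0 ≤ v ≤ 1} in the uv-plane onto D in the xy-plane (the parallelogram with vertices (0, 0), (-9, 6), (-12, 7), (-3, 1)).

Compute the Jacobian determinant of (x, y) with respect to (u, v):

    ∂(x,y)/∂(u,v) = | -3  -3 | = (-3)(1) - (-3)(2) = 3.
                   | 2  1 |

Its absolute value is |J| = 3 (the area scaling factor).

Substituting x = -3u - 3v, y = 2u + v into the integrand,

    28 → 28,

so the integral becomes

    ∬_R (28) · |J| du dv = ∫_0^3 ∫_0^1 (84) dv du.

Inner (v): 84.
Outer (u): 252.

Therefore ∬_D (28) dx dy = 252.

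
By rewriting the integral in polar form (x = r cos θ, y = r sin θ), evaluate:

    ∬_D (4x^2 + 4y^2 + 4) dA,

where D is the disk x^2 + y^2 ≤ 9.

The region D is 0 ≤ r ≤ 3, 0 ≤ θ ≤ 2π in polar coordinates, where x = r cos(θ), y = r sin(θ), and dA = r dr dθ.

Under the substitution, the integrand becomes 4r^2 + 4, so

    ∬_D (4x^2 + 4y^2 + 4) dA = ∫_{0}^{2π} ∫_{0}^{3} (4r^2 + 4) · r dr dθ.

Inner integral (in r): ∫_{0}^{3} (4r^2 + 4) · r dr = 99.

Outer integral (in θ): ∫_{0}^{2π} (99) dθ = 198π.

Therefore ∬_D (4x^2 + 4y^2 + 4) dA = 198π.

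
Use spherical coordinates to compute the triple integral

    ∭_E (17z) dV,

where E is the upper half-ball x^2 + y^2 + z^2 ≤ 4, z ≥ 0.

In spherical coordinates, x = ρ sin(φ) cos(θ), y = ρ sin(φ) sin(θ), z = ρ cos(φ), and dV = ρ^2 sin(φ) dρ dφ dθ.

The integrand becomes 17ρ cos(φ), so

    ∭_E (17z) dV = ∫_{0}^{2π} ∫_{0}^{π/2} ∫_{0}^{2} (17ρ cos(φ)) · ρ^2 sin(φ) dρ dφ dθ.

Inner (ρ): 34sin(2φ).
Middle (φ): 34.
Outer (θ): 68π.

Therefore the triple integral equals 68π.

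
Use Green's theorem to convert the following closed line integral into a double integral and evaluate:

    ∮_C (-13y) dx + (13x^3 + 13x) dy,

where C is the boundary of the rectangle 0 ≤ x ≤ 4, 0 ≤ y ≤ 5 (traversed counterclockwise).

Green's theorem converts the closed line integral into a double integral over the enclosed region D:

    ∮_C P dx + Q dy = ∬_D (∂Q/∂x - ∂P/∂y) dA.

Here P = -13y, Q = 13x^3 + 13x, so

    ∂Q/∂x = 39x^2 + 13,    ∂P/∂y = -13,
    ∂Q/∂x - ∂P/∂y = 39x^2 + 26.

D is the region 0 ≤ x ≤ 4, 0 ≤ y ≤ 5. Evaluating the double integral:

    ∬_D (39x^2 + 26) dA = ∫_0^{4} ∫_0^{5} (39x^2 + 26) dy dx.

Inner (y from 0 to 5): 195x^2 + 130.
Outer (x from 0 to 4): 4680.

Therefore ∮_C P dx + Q dy = 4680.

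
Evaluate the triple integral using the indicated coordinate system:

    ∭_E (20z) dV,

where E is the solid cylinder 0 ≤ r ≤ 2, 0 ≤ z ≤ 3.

In cylindrical coordinates, x = r cos(θ), y = r sin(θ), z = z, and dV = r dr dθ dz.

The integrand becomes 20z, so

    ∭_E (20z) dV = ∫_{0}^{2π} ∫_{0}^{2} ∫_{0}^{3} (20z) · r dz dr dθ.

Inner (z): 90r.
Middle (r from 0 to 2): 180.
Outer (θ): 360π.

Therefore the triple integral equals 360π.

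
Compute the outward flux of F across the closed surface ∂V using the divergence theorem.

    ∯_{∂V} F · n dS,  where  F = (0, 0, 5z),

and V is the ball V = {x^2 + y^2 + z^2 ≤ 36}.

By the divergence theorem,

    ∯_{∂V} F · n dS = ∭_V (∇ · F) dV.

Compute the divergence:
    ∇ · F = ∂F_x/∂x + ∂F_y/∂y + ∂F_z/∂z = 0 + 0 + 5 = 5.

In spherical coordinates, x = ρ sin(φ) cos(θ), y = ρ sin(φ) sin(θ), z = ρ cos(φ), dV = ρ^2 sin(φ) dρ dφ dθ, with 0 ≤ ρ ≤ 6, 0 ≤ φ ≤ π, 0 ≤ θ ≤ 2π.

The integrand, after substitution and multiplying by the volume element, becomes (5) · ρ^2 sin(φ), so

    ∭_V (∇·F) dV = ∫_0^{2π} ∫_0^{π} ∫_0^{6} (5) · ρ^2 sin(φ) dρ dφ dθ.

Inner (ρ from 0 to 6): 360sin(φ).
Middle (φ from 0 to π): 720.
Outer (θ from 0 to 2π): 1440π.

Therefore ∯_{∂V} F · n dS = 1440π.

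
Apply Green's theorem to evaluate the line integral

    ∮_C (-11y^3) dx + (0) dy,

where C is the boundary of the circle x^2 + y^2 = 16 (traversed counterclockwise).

Green's theorem converts the closed line integral into a double integral over the enclosed region D:

    ∮_C P dx + Q dy = ∬_D (∂Q/∂x - ∂P/∂y) dA.

Here P = -11y^3, Q = 0, so

    ∂Q/∂x = 0,    ∂P/∂y = -33y^2,
    ∂Q/∂x - ∂P/∂y = 33y^2.

D is the region x^2 + y^2 ≤ 16. Evaluating the double integral:

In polar coordinates (x = r cos θ, y = r sin θ, dA = r dr dθ) the integrand becomes 33r^2sin(θ)^2, so

    ∬_D (33y^2) dA = ∫_0^{2π} ∫_0^{4} (33r^2sin(θ)^2) · r dr dθ.

Inner (r from 0 to 4): 2112sin(θ)^2.
Outer (θ from 0 to 2π): 2112π.

Therefore ∮_C P dx + Q dy = 2112π.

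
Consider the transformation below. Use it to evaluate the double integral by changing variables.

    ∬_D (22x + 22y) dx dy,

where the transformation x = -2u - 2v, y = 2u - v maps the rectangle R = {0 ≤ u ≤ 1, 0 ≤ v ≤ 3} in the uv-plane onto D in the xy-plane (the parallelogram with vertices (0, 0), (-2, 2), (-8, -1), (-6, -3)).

Compute the Jacobian determinant of (x, y) with respect to (u, v):

    ∂(x,y)/∂(u,v) = | -2  -2 | = (-2)(-1) - (-2)(2) = 6.
                   | 2  -1 |

Its absolute value is |J| = 6 (the area scaling factor).

Substituting x = -2u - 2v, y = 2u - v into the integrand,

    22x + 22y → -66v,

so the integral becomes

    ∬_R (-66v) · |J| du dv = ∫_0^1 ∫_0^3 (-396v) dv du.

Inner (v): -1782.
Outer (u): -1782.

Therefore ∬_D (22x + 22y) dx dy = -1782.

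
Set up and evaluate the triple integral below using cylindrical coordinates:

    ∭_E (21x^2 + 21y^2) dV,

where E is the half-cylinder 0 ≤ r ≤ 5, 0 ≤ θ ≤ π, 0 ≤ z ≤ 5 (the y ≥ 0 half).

In cylindrical coordinates, x = r cos(θ), y = r sin(θ), z = z, and dV = r dr dθ dz.

The integrand becomes 21r^2, so

    ∭_E (21x^2 + 21y^2) dV = ∫_{0}^{π} ∫_{0}^{5} ∫_{0}^{5} (21r^2) · r dz dr dθ.

Inner (z): 105r^3.
Middle (r from 0 to 5): 65625/4.
Outer (θ): 65625π/4.

Therefore the triple integral equals 65625π/4.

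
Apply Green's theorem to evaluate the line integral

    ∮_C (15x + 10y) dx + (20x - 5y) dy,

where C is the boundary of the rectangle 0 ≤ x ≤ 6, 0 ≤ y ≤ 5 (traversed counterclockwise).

Green's theorem converts the closed line integral into a double integral over the enclosed region D:

    ∮_C P dx + Q dy = ∬_D (∂Q/∂x - ∂P/∂y) dA.

Here P = 15x + 10y, Q = 20x - 5y, so

    ∂Q/∂x = 20,    ∂P/∂y = 10,
    ∂Q/∂x - ∂P/∂y = 10.

D is the region 0 ≤ x ≤ 6, 0 ≤ y ≤ 5. Evaluating the double integral:

    ∬_D (10) dA = ∫_0^{6} ∫_0^{5} (10) dy dx.

Inner (y from 0 to 5): 50.
Outer (x from 0 to 6): 300.

Therefore ∮_C P dx + Q dy = 300.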